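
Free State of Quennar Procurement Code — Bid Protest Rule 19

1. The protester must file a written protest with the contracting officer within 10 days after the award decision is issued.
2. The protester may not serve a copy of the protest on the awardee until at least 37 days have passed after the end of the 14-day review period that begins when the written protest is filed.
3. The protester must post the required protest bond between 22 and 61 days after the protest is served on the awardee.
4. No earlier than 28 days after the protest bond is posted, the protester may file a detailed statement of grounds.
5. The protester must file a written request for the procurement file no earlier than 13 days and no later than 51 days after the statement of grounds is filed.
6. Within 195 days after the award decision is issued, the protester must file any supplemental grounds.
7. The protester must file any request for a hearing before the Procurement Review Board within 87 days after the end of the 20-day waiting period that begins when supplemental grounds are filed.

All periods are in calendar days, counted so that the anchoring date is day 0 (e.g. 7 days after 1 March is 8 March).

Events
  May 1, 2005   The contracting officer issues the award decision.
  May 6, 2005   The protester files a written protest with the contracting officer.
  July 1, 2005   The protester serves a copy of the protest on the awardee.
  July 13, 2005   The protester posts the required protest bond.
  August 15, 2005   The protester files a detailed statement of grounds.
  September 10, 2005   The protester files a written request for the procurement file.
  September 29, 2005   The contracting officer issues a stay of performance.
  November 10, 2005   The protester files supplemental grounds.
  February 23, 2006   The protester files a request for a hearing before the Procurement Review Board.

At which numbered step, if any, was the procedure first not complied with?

Step 3

Step 1: 10 days after May 1, 2005 (when the award decision is issued) is May 11, 2005; completed May 6, 2005, before the deadline.
Step 2: the earliest permitted date is 37 days after May 20, 2005 (end of the 14-day review period, which began when the written protest is filed on May 6, 2005), i.e. June 26, 2005; July 1, 2005 is on or after that date.
Step 3: the window is 22–61 days after July 1, 2005 (when the protest is served on the awardee), so July 23, 2005 through August 31, 2005; July 13, 2005 is 10 days too early.
That is the first point of non-compliance.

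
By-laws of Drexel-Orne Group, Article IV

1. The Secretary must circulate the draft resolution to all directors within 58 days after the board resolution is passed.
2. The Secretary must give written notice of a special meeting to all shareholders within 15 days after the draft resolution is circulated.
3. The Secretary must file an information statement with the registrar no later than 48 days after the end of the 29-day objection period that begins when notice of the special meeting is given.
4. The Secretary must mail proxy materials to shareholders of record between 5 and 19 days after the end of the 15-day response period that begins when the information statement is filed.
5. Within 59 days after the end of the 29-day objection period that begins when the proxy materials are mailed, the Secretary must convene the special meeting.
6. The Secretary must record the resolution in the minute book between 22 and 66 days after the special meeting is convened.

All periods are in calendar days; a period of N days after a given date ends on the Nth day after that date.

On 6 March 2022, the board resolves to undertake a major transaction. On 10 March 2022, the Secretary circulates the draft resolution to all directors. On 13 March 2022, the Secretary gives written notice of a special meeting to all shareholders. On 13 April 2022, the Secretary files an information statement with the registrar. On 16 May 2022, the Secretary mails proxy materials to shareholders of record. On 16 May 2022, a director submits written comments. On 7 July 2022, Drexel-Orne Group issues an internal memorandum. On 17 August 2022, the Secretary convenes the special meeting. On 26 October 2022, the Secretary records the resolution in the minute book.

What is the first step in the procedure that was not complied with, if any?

Step 5

Step 1: 58 days after 6 March 2022 (when the board resolution is passed) is 3 May 2022; completed 10 March 2022, before the deadline.
Step 2: 15 days after 10 March 2022 (when the draft resolution is circulated) is 25 March 2022; completed 13 March 2022, before the deadline.
Step 3: 48 days after 11 April 2022 (end of the 29-day objection period, which began when notice of the special meeting is given on 13 March 2022) is 29 May 2022; completed 13 April 2022, before the deadline.
Step 4: the window is 5–19 days after 28 April 2022 (end of the 15-day response period, which began when the information statement is filed on 13 April 2022), so 3 May 2022 through 17 May 2022; done 16 May 2022 — within the window.
Step 5: 59 days after 14 June 2022 (end of the 29-day objection period, which began when the proxy materials are mailed on 16 May 2022) is 12 August 2022; not done until 17 August 2022, 5 days after the deadline.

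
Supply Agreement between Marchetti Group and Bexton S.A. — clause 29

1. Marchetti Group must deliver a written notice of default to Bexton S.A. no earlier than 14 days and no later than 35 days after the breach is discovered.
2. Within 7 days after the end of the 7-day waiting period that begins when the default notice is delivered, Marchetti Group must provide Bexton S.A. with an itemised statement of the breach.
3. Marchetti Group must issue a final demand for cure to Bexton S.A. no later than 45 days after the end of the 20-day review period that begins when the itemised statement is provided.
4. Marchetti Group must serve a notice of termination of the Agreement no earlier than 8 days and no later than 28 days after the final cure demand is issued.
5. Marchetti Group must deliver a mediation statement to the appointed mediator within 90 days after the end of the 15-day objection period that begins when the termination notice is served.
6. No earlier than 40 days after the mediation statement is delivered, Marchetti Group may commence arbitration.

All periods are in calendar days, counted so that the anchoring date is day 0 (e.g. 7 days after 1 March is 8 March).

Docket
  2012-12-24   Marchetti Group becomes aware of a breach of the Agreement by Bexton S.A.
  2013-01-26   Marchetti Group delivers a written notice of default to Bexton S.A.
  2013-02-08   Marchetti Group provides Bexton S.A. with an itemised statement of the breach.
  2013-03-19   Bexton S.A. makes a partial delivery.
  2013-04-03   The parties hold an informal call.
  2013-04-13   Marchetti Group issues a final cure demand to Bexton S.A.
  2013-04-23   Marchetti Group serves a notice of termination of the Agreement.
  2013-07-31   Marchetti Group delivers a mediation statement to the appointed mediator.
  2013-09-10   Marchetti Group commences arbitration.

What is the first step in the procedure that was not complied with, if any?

Step 1: the window is 14–35 days after 2012-12-24 (when the breach is discovered), so 2013-01-07 through 2013-01-28; done 2013-01-26, which is between those dates.
Step 2: 7 days after 2013-02-02 (end of the 7-day waiting period, which began when the default notice is delivered on 2013-01-26) is 2013-02-09; completed 2013-02-08, before the deadline.
Step 3: 45 days after 2013-02-28 (end of the 20-day review period, which began when the itemised statement is provided on 2013-02-08) is 2013-04-14; 2013-04-13 is within that limit.
Step 4: the window is 8–28 days after 2013-04-13 (when the final cure demand is issued), so 2013-04-21 through 2013-05-11; done 2013-04-23, which is between those dates.
Step 5: 90 days after 2013-05-08 (end of the 15-day objection period, which began when the termination notice is served on 2013-04-23) is 2013-08-06; completed 2013-07-31, before the deadline.
Step 6: the earliest permitted date is 40 days after 2013-07-31 (when the mediation statement is delivered), i.e. 2013-09-09; done 2013-09-10, after the minimum wait.

None — every step was satisfied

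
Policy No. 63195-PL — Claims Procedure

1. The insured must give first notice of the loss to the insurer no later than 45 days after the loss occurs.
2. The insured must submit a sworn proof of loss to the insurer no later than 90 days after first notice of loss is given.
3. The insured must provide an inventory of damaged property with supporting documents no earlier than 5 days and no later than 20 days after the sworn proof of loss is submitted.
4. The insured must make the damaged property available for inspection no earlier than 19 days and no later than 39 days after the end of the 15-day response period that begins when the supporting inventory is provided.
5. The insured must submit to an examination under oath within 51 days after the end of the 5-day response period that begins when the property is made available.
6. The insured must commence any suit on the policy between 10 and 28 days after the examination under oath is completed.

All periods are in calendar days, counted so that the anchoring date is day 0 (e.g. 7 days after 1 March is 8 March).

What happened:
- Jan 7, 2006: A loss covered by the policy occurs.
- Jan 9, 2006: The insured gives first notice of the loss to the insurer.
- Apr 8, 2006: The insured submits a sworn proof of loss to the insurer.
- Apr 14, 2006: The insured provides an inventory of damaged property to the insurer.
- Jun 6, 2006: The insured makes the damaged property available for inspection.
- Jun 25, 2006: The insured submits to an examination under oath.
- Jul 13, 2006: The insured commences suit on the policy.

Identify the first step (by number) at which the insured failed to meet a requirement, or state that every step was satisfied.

Step 1: 45 days after Jan 7, 2006 (when the loss occurs) is Feb 21, 2006; done Jan 9, 2006 — timely.
Step 2: 90 days after Jan 9, 2006 (when first notice of loss is given) is Apr 9, 2006; Apr 8, 2006 is within that limit.
Step 3: the window is 5–20 days after Apr 8, 2006 (when the sworn proof of loss is submitted), so Apr 13, 2006 through Apr 28, 2006; done Apr 14, 2006, which is between those dates.
Step 4: the window is 19–39 days after Apr 29, 2006 (end of the 15-day response period, which began when the supporting inventory is provided on Apr 14, 2006), so May 18, 2006 through Jun 7, 2006; done Jun 6, 2006, which is between those dates.
Step 5: 51 days after Jun 11, 2006 (end of the 5-day response period, which began when the property is made available on Jun 6, 2006) is Aug 1, 2006; Jun 25, 2006 is within that limit.
Step 6: the window is 10–28 days after Jun 25, 2006 (when the examination under oath is completed), so Jul 5, 2006 through Jul 23, 2006; done Jul 13, 2006, which is between those dates.

None — every step was satisfied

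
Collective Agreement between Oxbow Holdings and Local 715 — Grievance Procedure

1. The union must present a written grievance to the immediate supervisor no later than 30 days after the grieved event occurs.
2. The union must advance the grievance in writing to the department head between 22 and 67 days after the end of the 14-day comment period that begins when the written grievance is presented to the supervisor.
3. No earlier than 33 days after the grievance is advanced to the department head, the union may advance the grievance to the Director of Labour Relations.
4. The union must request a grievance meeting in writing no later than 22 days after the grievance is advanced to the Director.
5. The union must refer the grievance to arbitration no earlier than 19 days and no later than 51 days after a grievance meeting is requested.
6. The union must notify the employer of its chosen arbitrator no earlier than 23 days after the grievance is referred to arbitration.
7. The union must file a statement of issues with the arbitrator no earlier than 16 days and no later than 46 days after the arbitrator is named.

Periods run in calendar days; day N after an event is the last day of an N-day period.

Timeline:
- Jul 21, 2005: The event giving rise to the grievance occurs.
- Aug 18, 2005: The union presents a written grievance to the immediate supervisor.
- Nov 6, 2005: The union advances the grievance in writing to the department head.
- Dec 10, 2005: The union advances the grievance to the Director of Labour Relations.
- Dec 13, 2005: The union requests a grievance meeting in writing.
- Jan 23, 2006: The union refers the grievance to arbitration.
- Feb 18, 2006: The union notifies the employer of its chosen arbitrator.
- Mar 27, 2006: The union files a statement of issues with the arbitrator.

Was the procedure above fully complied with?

Yes

Step 1: 30 days after Jul 21, 2005 (when the grieved event occurs) is Aug 20, 2005; Aug 18, 2005 is within that limit.
Step 2: the window is 22–67 days after Sep 1, 2005 (end of the 14-day comment period, which began when the written grievance is presented to the supervisor on Aug 18, 2005), so Sep 23, 2005 through Nov 7, 2005; done Nov 6, 2005 — within the window.
Step 3: the earliest permitted date is 33 days after Nov 6, 2005 (when the grievance is advanced to the department head), i.e. Dec 9, 2005; done Dec 10, 2005 — permitted.
Step 4: 22 days after Dec 10, 2005 (when the grievance is advanced to the Director) is Jan 1, 2006; done Dec 13, 2005 — timely.
Step 5: the window is 19–51 days after Dec 13, 2005 (when a grievance meeting is requested), so Jan 1, 2006 through Feb 2, 2006; done Jan 23, 2006, which is between those dates.
Step 6: the earliest permitted date is 23 days after Jan 23, 2006 (when the grievance is referred to arbitration), i.e. Feb 15, 2006; done Feb 18, 2006 — permitted.
Step 7: the window is 16–46 days after Feb 18, 2006 (when the arbitrator is named), so Mar 6, 2006 through Apr 5, 2006; Mar 27, 2006 falls inside that range.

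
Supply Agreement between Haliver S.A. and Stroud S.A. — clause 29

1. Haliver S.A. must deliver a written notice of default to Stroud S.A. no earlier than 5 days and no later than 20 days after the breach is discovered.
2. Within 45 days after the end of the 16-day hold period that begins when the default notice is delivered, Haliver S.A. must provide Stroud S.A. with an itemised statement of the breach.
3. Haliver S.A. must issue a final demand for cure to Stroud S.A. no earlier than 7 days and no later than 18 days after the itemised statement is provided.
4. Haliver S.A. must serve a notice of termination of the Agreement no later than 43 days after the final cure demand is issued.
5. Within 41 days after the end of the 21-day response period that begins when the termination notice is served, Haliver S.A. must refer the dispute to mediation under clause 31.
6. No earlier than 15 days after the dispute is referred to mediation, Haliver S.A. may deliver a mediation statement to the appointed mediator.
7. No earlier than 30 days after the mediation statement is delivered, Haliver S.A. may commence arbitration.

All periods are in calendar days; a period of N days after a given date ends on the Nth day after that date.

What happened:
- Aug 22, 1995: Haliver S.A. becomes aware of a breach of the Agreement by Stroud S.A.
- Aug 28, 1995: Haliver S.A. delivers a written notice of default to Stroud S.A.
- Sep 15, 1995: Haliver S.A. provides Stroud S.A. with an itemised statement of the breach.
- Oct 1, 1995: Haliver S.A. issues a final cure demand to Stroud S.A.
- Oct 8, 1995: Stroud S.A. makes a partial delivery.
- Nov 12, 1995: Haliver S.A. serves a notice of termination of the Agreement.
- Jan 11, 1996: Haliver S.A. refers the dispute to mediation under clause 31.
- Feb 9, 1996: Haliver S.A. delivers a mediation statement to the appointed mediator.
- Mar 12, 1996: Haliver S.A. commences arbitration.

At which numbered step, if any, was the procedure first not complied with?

Step 1 — 5 and 20 days from Aug 22, 1995 (when the breach is discovered) are Aug 27, 1995 and Sep 11, 1995 respectively; done Aug 28, 1995, which is between those dates.
Step 2 — counting 45 days from Sep 13, 1995 (end of the 16-day hold period, which began when the default notice is delivered on Aug 28, 1995) gives a deadline of Oct 28, 1995; done Sep 15, 1995 — timely.
Step 3 — 7 and 18 days from Sep 15, 1995 (when the itemised statement is provided) are Sep 22, 1995 and Oct 3, 1995 respectively; Oct 1, 1995 falls inside that range.
Step 4 — counting 43 days from Oct 1, 1995 (when the final cure demand is issued) gives a deadline of Nov 13, 1995; Nov 12, 1995 is within that limit.
Step 5 — counting 41 days from Dec 3, 1995 (end of the 21-day response period, which began when the termination notice is served on Nov 12, 1995) gives a deadline of Jan 13, 1996; Jan 11, 1996 is within that limit.
Step 6 — must wait 15 days from Jan 11, 1996 (when the dispute is referred to mediation), so not before Jan 26, 1996; Feb 9, 1996 is on or after that date.
Step 7 — must wait 30 days from Feb 9, 1996 (when the mediation statement is delivered), so not before Mar 10, 1996; Mar 12, 1996 is on or after that date.

None — every step was satisfied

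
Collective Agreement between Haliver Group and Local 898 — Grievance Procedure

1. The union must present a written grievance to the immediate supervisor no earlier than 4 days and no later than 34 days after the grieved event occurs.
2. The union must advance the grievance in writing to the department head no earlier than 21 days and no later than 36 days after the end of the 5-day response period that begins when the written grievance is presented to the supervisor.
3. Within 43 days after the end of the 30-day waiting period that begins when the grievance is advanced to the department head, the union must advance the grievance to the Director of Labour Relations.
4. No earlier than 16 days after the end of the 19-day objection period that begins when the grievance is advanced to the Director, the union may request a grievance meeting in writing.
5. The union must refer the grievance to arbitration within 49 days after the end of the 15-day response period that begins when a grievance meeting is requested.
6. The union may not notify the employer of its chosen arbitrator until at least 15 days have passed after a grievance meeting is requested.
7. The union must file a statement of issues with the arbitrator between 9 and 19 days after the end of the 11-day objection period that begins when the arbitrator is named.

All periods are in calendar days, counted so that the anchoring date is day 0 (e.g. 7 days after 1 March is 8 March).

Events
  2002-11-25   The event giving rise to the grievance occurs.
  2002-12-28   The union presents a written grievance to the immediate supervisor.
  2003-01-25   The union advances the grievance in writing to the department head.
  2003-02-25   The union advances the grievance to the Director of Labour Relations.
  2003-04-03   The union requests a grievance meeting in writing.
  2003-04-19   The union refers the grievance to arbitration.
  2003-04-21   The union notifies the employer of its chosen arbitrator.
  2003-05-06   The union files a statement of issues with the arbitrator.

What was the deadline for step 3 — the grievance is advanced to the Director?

2003-04-08

The grievance is advanced to the department head on 2003-01-25; the 30-day waiting period therefore ends 2003-02-24, and step 3 runs from that date. 43 days after 2003-02-24 is 2003-04-08.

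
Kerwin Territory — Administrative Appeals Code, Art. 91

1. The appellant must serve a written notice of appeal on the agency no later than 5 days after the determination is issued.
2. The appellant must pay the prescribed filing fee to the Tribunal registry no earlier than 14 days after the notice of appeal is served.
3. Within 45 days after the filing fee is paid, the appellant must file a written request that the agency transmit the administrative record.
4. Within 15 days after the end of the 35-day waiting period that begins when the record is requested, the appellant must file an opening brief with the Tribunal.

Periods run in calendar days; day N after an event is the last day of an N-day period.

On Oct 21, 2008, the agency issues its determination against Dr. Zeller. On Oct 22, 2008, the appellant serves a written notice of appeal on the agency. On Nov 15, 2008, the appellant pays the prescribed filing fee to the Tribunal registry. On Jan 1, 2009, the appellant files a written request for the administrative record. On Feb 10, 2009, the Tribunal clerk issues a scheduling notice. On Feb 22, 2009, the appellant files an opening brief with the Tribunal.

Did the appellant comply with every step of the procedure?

No

Step 1: 5 days after Oct 21, 2008 (when the determination is issued) is Oct 26, 2008; Oct 22, 2008 is within that limit.
Step 2: the earliest permitted date is 14 days after Oct 22, 2008 (when the notice of appeal is served), i.e. Nov 5, 2008; Nov 15, 2008 is on or after that date.
Step 3: 45 days after Nov 15, 2008 (when the filing fee is paid) is Dec 30, 2008; done Jan 1, 2009 — 2 days late.
No need to go further; step 3 was not satisfied.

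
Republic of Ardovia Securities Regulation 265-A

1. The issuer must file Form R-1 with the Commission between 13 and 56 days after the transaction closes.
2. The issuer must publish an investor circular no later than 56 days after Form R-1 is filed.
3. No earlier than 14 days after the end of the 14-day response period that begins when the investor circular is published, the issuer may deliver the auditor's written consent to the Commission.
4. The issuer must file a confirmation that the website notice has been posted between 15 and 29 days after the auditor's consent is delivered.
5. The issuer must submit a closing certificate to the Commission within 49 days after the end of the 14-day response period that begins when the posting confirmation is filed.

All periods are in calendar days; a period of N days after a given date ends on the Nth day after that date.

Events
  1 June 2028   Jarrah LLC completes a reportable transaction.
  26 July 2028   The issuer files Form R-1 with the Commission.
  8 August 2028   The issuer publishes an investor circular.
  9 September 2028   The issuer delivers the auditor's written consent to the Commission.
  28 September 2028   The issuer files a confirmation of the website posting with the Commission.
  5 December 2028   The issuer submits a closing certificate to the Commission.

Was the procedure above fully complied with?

No

Step 1: the window is 13–56 days after 1 June 2028 (when the transaction closes), so 14 June 2028 through 27 July 2028; done 26 July 2028 — within the window.
Step 2: 56 days after 26 July 2028 (when Form R-1 is filed) is 20 September 2028; completed 8 August 2028, before the deadline.
Step 3: the earliest permitted date is 14 days after 22 August 2028 (end of the 14-day response period, which began when the investor circular is published on 8 August 2028), i.e. 5 September 2028; done 9 September 2028 — permitted.
Step 4: the window is 15–29 days after 9 September 2028 (when the auditor's consent is delivered), so 24 September 2028 through 8 October 2028; done 28 September 2028, which is between those dates.
Step 5: 49 days after 12 October 2028 (end of the 14-day response period, which began when the posting confirmation is filed on 28 September 2028) is 30 November 2028; not done until 5 December 2028, 5 days after the deadline.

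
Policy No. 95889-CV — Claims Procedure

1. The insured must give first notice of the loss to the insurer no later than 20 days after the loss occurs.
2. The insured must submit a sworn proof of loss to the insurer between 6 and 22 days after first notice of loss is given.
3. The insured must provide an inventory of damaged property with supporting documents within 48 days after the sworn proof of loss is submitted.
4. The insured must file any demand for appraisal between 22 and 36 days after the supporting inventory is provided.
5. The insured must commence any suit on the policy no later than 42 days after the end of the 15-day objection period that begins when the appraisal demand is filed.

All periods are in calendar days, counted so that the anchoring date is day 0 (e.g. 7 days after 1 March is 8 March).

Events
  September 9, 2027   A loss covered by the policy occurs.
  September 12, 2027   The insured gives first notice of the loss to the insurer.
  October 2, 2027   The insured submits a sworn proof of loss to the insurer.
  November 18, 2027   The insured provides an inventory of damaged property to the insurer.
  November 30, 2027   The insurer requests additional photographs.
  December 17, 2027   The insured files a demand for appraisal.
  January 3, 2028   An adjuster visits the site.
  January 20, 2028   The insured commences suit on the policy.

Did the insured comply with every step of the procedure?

Yes

Step 1 — counting 20 days from September 9, 2027 (when the loss occurs) gives a deadline of September 29, 2027; September 12, 2027 is within that limit.
Step 2 — 6 and 22 days from September 12, 2027 (when first notice of loss is given) are September 18, 2027 and October 4, 2027 respectively; done October 2, 2027, which is between those dates.
Step 3 — counting 48 days from October 2, 2027 (when the sworn proof of loss is submitted) gives a deadline of November 19, 2027; completed November 18, 2027, before the deadline.
Step 4 — 22 and 36 days from November 18, 2027 (when the supporting inventory is provided) are December 10, 2027 and December 24, 2027 respectively; done December 17, 2027 — within the window.
Step 5 — counting 42 days from January 1, 2028 (end of the 15-day objection period, which began when the appraisal demand is filed on December 17, 2027) gives a deadline of February 12, 2028; January 20, 2028 is within that limit.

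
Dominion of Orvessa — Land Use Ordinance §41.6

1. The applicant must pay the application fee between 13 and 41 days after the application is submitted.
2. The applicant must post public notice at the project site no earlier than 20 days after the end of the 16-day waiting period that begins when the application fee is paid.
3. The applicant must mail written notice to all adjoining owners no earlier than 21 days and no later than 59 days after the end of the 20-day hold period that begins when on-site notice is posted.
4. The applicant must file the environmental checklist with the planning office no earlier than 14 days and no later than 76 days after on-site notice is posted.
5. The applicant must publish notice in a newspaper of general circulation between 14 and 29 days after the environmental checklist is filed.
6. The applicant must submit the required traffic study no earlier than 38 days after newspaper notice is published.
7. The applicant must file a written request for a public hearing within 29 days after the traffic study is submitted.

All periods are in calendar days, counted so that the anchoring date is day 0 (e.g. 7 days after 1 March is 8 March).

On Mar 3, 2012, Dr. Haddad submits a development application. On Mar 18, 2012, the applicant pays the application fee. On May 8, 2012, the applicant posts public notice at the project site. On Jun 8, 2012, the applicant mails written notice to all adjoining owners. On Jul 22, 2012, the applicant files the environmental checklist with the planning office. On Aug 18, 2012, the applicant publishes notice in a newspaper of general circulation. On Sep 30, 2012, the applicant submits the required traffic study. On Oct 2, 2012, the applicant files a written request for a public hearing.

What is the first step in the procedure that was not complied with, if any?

Step 3

Step 1: the window is 13–41 days after Mar 3, 2012 (when the application is submitted), so Mar 16, 2012 through Apr 13, 2012; Mar 18, 2012 falls inside that range.
Step 2: the earliest permitted date is 20 days after Apr 3, 2012 (end of the 16-day waiting period, which began when the application fee is paid on Mar 18, 2012), i.e. Apr 23, 2012; done May 8, 2012 — permitted.
Step 3: the window is 21–59 days after May 28, 2012 (end of the 20-day hold period, which began when on-site notice is posted on May 8, 2012), so Jun 18, 2012 through Jul 26, 2012; Jun 8, 2012 is 10 days too early.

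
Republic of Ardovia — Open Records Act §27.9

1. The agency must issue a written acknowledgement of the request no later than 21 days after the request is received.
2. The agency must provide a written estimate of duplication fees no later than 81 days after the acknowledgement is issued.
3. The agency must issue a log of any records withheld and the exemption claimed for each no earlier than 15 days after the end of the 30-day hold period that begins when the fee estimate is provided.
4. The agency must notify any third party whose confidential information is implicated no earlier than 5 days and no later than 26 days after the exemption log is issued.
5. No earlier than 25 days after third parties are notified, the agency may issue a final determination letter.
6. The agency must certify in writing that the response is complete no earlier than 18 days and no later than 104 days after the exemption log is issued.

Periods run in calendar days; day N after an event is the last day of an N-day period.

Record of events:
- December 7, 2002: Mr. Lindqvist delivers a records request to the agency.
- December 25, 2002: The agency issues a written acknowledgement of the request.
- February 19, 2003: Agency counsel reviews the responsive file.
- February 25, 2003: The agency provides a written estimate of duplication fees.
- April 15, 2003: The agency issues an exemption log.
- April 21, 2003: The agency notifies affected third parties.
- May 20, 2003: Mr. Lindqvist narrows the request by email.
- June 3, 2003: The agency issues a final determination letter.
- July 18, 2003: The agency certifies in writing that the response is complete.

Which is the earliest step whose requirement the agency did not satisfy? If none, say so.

(1) due by December 7, 2002 + 21 days = December 28, 2002; done December 25, 2002 — timely.
(2) due by December 25, 2002 + 81 days = March 16, 2003; done February 25, 2003 — timely.
(3) permitted from March 27, 2003 + 15 days = April 11, 2003 onward; April 15, 2003 is on or after that date.
(4) the permitted window runs from April 15, 2003 + 5 = April 20, 2003 to April 15, 2003 + 26 = May 11, 2003; April 21, 2003 falls inside that range.
(5) permitted from April 21, 2003 + 25 days = May 16, 2003 onward; done June 3, 2003, after the minimum wait.
(6) the permitted window runs from April 15, 2003 + 18 = May 3, 2003 to April 15, 2003 + 104 = July 28, 2003; done July 18, 2003 — within the window.

None — every step was satisfied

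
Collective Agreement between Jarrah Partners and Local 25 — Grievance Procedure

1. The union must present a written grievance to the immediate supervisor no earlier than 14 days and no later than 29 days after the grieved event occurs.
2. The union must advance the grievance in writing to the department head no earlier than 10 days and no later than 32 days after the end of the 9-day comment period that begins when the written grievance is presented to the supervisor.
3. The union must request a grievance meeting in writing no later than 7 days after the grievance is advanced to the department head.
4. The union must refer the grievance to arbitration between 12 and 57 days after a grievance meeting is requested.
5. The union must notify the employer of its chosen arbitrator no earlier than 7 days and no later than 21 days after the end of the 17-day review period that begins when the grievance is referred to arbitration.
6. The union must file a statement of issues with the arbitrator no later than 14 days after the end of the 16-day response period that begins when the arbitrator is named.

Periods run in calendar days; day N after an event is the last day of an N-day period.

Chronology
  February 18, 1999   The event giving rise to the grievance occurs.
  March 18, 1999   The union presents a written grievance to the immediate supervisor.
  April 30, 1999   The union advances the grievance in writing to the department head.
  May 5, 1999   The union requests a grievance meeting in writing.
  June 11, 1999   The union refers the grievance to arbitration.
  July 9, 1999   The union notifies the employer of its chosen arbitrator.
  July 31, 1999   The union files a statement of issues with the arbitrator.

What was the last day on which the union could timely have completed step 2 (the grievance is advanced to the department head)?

The written grievance is presented to the supervisor on March 18, 1999; the 9-day comment period therefore ends March 27, 1999, and step 2 runs from that date. The window is 10–32 days after March 27, 1999; it closes on April 28, 1999.

April 28, 1999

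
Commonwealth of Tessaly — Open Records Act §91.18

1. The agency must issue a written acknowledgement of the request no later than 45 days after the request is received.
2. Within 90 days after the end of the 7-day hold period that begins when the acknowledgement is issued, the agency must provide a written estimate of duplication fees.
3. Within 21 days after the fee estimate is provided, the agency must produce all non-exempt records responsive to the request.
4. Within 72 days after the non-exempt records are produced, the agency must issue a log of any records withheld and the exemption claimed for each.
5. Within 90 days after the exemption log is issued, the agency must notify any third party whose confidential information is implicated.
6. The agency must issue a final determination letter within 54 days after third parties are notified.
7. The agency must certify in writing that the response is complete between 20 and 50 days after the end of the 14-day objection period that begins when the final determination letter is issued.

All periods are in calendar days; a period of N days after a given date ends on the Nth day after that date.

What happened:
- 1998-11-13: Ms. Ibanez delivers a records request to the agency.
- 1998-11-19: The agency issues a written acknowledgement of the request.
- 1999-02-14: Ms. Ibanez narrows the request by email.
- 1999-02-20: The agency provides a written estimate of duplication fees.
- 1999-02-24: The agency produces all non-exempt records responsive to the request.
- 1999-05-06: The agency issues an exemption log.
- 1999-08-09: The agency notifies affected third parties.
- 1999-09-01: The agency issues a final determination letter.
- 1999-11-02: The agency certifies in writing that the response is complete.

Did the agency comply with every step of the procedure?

(1) due by 1998-11-13 + 45 days = 1998-12-28; done 1998-11-19 — timely.
(2) due by 1998-11-26 + 90 days = 1999-02-24; completed 1999-02-20, before the deadline.
(3) due by 1999-02-20 + 21 days = 1999-03-13; 1999-02-24 is within that limit.
(4) due by 1999-02-24 + 72 days = 1999-05-07; done 1999-05-06 — timely.
(5) due by 1999-05-06 + 90 days = 1999-08-04; done 1999-08-09 — 5 days late.
Later steps need not be reached.

No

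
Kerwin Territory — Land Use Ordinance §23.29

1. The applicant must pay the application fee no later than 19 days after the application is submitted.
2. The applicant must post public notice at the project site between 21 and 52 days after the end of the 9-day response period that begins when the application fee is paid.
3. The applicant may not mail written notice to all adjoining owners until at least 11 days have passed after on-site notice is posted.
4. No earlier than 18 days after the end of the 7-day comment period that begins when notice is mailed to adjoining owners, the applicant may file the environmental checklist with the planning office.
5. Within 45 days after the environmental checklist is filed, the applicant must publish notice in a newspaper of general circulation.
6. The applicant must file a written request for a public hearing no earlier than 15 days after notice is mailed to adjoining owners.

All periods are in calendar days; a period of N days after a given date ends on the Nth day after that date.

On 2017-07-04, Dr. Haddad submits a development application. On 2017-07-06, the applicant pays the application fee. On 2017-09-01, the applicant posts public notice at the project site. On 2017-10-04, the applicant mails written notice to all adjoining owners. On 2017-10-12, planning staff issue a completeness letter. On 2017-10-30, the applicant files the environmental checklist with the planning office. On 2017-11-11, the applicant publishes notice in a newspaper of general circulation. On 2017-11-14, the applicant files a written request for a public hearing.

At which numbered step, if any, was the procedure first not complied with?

None — every step was satisfied

Step 1: 19 days after 2017-07-04 (when the application is submitted) is 2017-07-23; 2017-07-06 is within that limit.
Step 2: the window is 21–52 days after 2017-07-15 (end of the 9-day response period, which began when the application fee is paid on 2017-07-06), so 2017-08-05 through 2017-09-05; done 2017-09-01, which is between those dates.
Step 3: the earliest permitted date is 11 days after 2017-09-01 (when on-site notice is posted), i.e. 2017-09-12; done 2017-10-04 — permitted.
Step 4: the earliest permitted date is 18 days after 2017-10-11 (end of the 7-day comment period, which began when notice is mailed to adjoining owners on 2017-10-04), i.e. 2017-10-29; 2017-10-30 is on or after that date.
Step 5: 45 days after 2017-10-30 (when the environmental checklist is filed) is 2017-12-14; done 2017-11-11 — timely.
Step 6: the earliest permitted date is 15 days after 2017-10-04 (when notice is mailed to adjoining owners), i.e. 2017-10-19; 2017-11-14 is on or after that date.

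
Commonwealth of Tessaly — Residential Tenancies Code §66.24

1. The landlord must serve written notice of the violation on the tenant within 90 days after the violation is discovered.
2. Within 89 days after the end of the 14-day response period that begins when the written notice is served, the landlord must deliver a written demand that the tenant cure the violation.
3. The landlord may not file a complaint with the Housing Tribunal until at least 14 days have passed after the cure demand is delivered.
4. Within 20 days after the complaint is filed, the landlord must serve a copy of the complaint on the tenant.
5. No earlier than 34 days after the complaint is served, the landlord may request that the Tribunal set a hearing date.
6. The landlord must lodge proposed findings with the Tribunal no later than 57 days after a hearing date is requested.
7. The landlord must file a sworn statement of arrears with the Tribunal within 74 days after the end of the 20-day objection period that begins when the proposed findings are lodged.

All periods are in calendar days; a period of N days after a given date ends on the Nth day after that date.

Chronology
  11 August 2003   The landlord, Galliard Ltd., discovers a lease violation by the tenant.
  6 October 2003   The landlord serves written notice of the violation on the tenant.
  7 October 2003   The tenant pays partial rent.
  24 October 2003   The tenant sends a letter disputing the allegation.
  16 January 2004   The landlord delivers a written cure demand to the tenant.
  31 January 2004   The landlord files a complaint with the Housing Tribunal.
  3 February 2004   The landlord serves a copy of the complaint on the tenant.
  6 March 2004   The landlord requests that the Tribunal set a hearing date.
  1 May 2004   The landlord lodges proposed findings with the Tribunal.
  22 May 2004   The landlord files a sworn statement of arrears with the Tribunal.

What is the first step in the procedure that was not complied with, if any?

(1) due by 11 August 2003 + 90 days = 9 November 2003; 6 October 2003 is within that limit.
(2) due by 20 October 2003 + 89 days = 17 January 2004; done 16 January 2004 — timely.
(3) permitted from 16 January 2004 + 14 days = 30 January 2004 onward; 31 January 2004 is on or after that date.
(4) due by 31 January 2004 + 20 days = 20 February 2004; 3 February 2004 is within that limit.
(5) permitted from 3 February 2004 + 34 days = 8 March 2004 onward; acted on 6 March 2004, 2 days prematurely.

Step 5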